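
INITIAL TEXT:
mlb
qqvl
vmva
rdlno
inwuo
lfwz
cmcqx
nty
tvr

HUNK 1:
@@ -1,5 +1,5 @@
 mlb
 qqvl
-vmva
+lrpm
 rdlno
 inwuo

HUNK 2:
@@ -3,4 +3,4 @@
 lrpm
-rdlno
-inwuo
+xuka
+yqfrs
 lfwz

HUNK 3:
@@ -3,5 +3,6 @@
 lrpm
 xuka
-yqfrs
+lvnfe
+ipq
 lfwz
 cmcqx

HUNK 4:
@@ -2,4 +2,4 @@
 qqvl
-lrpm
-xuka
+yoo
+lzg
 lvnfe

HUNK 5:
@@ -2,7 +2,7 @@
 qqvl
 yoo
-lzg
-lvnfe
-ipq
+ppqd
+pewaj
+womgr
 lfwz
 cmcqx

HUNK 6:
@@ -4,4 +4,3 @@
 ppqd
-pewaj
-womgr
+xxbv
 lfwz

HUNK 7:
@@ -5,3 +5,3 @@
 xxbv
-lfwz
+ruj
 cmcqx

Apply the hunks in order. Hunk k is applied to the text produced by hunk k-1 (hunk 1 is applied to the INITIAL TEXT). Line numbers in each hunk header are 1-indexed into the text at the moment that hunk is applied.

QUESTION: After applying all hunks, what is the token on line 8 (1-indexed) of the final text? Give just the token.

Answer: nty

Derivation:
Hunk 1: at line 1 remove [vmva] add [lrpm] -> 9 lines: mlb qqvl lrpm rdlno inwuo lfwz cmcqx nty tvr
Hunk 2: at line 3 remove [rdlno,inwuo] add [xuka,yqfrs] -> 9 lines: mlb qqvl lrpm xuka yqfrs lfwz cmcqx nty tvr
Hunk 3: at line 3 remove [yqfrs] add [lvnfe,ipq] -> 10 lines: mlb qqvl lrpm xuka lvnfe ipq lfwz cmcqx nty tvr
Hunk 4: at line 2 remove [lrpm,xuka] add [yoo,lzg] -> 10 lines: mlb qqvl yoo lzg lvnfe ipq lfwz cmcqx nty tvr
Hunk 5: at line 2 remove [lzg,lvnfe,ipq] add [ppqd,pewaj,womgr] -> 10 lines: mlb qqvl yoo ppqd pewaj womgr lfwz cmcqx nty tvr
Hunk 6: at line 4 remove [pewaj,womgr] add [xxbv] -> 9 lines: mlb qqvl yoo ppqd xxbv lfwz cmcqx nty tvr
Hunk 7: at line 5 remove [lfwz] add [ruj] -> 9 lines: mlb qqvl yoo ppqd xxbv ruj cmcqx nty tvr
Final line 8: nty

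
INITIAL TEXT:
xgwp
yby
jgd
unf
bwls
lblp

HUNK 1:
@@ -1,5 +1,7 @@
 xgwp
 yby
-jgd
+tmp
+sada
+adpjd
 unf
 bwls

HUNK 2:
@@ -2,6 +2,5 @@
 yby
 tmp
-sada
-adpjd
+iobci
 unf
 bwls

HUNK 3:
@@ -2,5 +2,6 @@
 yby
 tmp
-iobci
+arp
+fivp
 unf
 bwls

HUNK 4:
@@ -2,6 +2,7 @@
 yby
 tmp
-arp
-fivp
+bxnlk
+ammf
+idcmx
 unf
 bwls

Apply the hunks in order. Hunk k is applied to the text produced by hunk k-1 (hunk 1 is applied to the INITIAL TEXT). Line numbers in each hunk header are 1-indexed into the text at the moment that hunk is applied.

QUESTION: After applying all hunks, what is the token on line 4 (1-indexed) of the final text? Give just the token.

Answer: bxnlk

Derivation:
Hunk 1: at line 1 remove [jgd] add [tmp,sada,adpjd] -> 8 lines: xgwp yby tmp sada adpjd unf bwls lblp
Hunk 2: at line 2 remove [sada,adpjd] add [iobci] -> 7 lines: xgwp yby tmp iobci unf bwls lblp
Hunk 3: at line 2 remove [iobci] add [arp,fivp] -> 8 lines: xgwp yby tmp arp fivp unf bwls lblp
Hunk 4: at line 2 remove [arp,fivp] add [bxnlk,ammf,idcmx] -> 9 lines: xgwp yby tmp bxnlk ammf idcmx unf bwls lblp
Final line 4: bxnlk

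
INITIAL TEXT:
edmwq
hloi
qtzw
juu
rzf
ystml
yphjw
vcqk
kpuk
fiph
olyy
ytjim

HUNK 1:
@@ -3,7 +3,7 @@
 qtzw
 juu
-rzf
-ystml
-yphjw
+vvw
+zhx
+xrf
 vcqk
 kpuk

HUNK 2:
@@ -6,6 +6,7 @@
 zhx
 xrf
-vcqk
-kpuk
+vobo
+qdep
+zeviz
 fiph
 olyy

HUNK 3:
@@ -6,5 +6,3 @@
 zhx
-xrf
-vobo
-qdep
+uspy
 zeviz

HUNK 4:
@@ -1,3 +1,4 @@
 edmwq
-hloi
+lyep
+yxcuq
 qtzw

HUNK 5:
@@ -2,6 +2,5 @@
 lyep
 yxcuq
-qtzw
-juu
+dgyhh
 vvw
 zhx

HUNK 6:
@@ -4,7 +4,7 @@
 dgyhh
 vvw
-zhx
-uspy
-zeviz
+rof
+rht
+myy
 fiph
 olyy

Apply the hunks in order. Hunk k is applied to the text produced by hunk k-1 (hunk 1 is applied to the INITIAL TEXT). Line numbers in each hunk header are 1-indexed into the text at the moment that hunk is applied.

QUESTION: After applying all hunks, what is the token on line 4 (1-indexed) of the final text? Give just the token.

Hunk 1: at line 3 remove [rzf,ystml,yphjw] add [vvw,zhx,xrf] -> 12 lines: edmwq hloi qtzw juu vvw zhx xrf vcqk kpuk fiph olyy ytjim
Hunk 2: at line 6 remove [vcqk,kpuk] add [vobo,qdep,zeviz] -> 13 lines: edmwq hloi qtzw juu vvw zhx xrf vobo qdep zeviz fiph olyy ytjim
Hunk 3: at line 6 remove [xrf,vobo,qdep] add [uspy] -> 11 lines: edmwq hloi qtzw juu vvw zhx uspy zeviz fiph olyy ytjim
Hunk 4: at line 1 remove [hloi] add [lyep,yxcuq] -> 12 lines: edmwq lyep yxcuq qtzw juu vvw zhx uspy zeviz fiph olyy ytjim
Hunk 5: at line 2 remove [qtzw,juu] add [dgyhh] -> 11 lines: edmwq lyep yxcuq dgyhh vvw zhx uspy zeviz fiph olyy ytjim
Hunk 6: at line 4 remove [zhx,uspy,zeviz] add [rof,rht,myy] -> 11 lines: edmwq lyep yxcuq dgyhh vvw rof rht myy fiph olyy ytjim
Final line 4: dgyhh

Answer: dgyhh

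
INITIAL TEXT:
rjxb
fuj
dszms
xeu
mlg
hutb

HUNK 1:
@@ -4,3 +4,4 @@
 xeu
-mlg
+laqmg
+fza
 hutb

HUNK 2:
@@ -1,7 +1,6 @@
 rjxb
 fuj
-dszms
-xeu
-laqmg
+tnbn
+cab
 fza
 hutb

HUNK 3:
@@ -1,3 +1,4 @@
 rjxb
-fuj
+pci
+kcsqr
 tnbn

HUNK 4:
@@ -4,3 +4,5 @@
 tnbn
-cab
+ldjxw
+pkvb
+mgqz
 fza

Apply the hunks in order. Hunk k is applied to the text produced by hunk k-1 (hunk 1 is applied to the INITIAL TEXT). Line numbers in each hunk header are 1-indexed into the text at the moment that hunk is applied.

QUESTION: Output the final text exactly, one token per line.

Answer: rjxb
pci
kcsqr
tnbn
ldjxw
pkvb
mgqz
fza
hutb

Derivation:
Hunk 1: at line 4 remove [mlg] add [laqmg,fza] -> 7 lines: rjxb fuj dszms xeu laqmg fza hutb
Hunk 2: at line 1 remove [dszms,xeu,laqmg] add [tnbn,cab] -> 6 lines: rjxb fuj tnbn cab fza hutb
Hunk 3: at line 1 remove [fuj] add [pci,kcsqr] -> 7 lines: rjxb pci kcsqr tnbn cab fza hutb
Hunk 4: at line 4 remove [cab] add [ldjxw,pkvb,mgqz] -> 9 lines: rjxb pci kcsqr tnbn ldjxw pkvb mgqz fza hutb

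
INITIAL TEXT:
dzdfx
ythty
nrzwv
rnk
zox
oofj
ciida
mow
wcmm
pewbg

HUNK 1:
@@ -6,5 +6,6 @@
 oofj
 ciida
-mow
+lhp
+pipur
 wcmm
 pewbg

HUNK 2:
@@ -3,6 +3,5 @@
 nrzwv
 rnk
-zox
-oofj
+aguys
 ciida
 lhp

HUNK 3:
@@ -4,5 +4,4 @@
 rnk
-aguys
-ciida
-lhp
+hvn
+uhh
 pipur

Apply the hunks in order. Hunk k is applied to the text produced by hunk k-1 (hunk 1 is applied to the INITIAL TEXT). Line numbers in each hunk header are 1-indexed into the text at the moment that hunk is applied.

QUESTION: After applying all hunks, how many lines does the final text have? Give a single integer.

Answer: 9

Derivation:
Hunk 1: at line 6 remove [mow] add [lhp,pipur] -> 11 lines: dzdfx ythty nrzwv rnk zox oofj ciida lhp pipur wcmm pewbg
Hunk 2: at line 3 remove [zox,oofj] add [aguys] -> 10 lines: dzdfx ythty nrzwv rnk aguys ciida lhp pipur wcmm pewbg
Hunk 3: at line 4 remove [aguys,ciida,lhp] add [hvn,uhh] -> 9 lines: dzdfx ythty nrzwv rnk hvn uhh pipur wcmm pewbg
Final line count: 9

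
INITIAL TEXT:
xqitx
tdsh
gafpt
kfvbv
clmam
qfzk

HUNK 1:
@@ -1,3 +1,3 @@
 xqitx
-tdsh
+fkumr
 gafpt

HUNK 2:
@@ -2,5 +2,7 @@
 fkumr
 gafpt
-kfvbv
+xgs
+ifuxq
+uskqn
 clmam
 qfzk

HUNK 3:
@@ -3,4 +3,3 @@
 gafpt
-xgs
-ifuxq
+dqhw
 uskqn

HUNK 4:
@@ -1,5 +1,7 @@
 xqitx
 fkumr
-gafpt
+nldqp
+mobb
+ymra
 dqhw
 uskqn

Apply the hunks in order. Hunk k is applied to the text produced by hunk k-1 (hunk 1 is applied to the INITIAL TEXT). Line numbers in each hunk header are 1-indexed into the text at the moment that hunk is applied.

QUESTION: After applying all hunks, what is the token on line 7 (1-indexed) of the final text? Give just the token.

Answer: uskqn

Derivation:
Hunk 1: at line 1 remove [tdsh] add [fkumr] -> 6 lines: xqitx fkumr gafpt kfvbv clmam qfzk
Hunk 2: at line 2 remove [kfvbv] add [xgs,ifuxq,uskqn] -> 8 lines: xqitx fkumr gafpt xgs ifuxq uskqn clmam qfzk
Hunk 3: at line 3 remove [xgs,ifuxq] add [dqhw] -> 7 lines: xqitx fkumr gafpt dqhw uskqn clmam qfzk
Hunk 4: at line 1 remove [gafpt] add [nldqp,mobb,ymra] -> 9 lines: xqitx fkumr nldqp mobb ymra dqhw uskqn clmam qfzk
Final line 7: uskqn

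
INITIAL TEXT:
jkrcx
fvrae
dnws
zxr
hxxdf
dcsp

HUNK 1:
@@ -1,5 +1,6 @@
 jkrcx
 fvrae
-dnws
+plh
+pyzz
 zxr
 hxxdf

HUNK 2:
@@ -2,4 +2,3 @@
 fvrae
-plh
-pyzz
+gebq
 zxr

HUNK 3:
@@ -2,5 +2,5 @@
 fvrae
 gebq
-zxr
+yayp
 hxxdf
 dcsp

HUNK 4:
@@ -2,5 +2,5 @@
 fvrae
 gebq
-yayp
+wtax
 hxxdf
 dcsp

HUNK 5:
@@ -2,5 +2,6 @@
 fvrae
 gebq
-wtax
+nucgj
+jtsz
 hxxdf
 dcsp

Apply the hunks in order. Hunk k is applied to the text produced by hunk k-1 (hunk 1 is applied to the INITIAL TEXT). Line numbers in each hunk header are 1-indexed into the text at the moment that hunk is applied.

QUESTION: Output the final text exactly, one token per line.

Hunk 1: at line 1 remove [dnws] add [plh,pyzz] -> 7 lines: jkrcx fvrae plh pyzz zxr hxxdf dcsp
Hunk 2: at line 2 remove [plh,pyzz] add [gebq] -> 6 lines: jkrcx fvrae gebq zxr hxxdf dcsp
Hunk 3: at line 2 remove [zxr] add [yayp] -> 6 lines: jkrcx fvrae gebq yayp hxxdf dcsp
Hunk 4: at line 2 remove [yayp] add [wtax] -> 6 lines: jkrcx fvrae gebq wtax hxxdf dcsp
Hunk 5: at line 2 remove [wtax] add [nucgj,jtsz] -> 7 lines: jkrcx fvrae gebq nucgj jtsz hxxdf dcsp

Answer: jkrcx
fvrae
gebq
nucgj
jtsz
hxxdf
dcsp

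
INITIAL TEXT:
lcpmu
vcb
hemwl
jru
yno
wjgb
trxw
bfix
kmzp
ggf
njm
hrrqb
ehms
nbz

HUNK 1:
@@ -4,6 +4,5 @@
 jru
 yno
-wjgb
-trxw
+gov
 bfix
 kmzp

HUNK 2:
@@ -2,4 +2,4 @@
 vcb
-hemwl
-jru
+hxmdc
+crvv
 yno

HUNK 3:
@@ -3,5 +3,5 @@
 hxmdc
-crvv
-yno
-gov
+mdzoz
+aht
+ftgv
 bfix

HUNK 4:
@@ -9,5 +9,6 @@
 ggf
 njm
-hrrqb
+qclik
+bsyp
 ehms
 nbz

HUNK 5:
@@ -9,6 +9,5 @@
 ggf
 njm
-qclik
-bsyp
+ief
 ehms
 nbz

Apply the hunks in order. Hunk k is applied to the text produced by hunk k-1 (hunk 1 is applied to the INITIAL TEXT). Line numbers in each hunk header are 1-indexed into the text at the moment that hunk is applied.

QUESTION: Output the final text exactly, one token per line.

Hunk 1: at line 4 remove [wjgb,trxw] add [gov] -> 13 lines: lcpmu vcb hemwl jru yno gov bfix kmzp ggf njm hrrqb ehms nbz
Hunk 2: at line 2 remove [hemwl,jru] add [hxmdc,crvv] -> 13 lines: lcpmu vcb hxmdc crvv yno gov bfix kmzp ggf njm hrrqb ehms nbz
Hunk 3: at line 3 remove [crvv,yno,gov] add [mdzoz,aht,ftgv] -> 13 lines: lcpmu vcb hxmdc mdzoz aht ftgv bfix kmzp ggf njm hrrqb ehms nbz
Hunk 4: at line 9 remove [hrrqb] add [qclik,bsyp] -> 14 lines: lcpmu vcb hxmdc mdzoz aht ftgv bfix kmzp ggf njm qclik bsyp ehms nbz
Hunk 5: at line 9 remove [qclik,bsyp] add [ief] -> 13 lines: lcpmu vcb hxmdc mdzoz aht ftgv bfix kmzp ggf njm ief ehms nbz

Answer: lcpmu
vcb
hxmdc
mdzoz
aht
ftgv
bfix
kmzp
ggf
njm
ief
ehms
nbz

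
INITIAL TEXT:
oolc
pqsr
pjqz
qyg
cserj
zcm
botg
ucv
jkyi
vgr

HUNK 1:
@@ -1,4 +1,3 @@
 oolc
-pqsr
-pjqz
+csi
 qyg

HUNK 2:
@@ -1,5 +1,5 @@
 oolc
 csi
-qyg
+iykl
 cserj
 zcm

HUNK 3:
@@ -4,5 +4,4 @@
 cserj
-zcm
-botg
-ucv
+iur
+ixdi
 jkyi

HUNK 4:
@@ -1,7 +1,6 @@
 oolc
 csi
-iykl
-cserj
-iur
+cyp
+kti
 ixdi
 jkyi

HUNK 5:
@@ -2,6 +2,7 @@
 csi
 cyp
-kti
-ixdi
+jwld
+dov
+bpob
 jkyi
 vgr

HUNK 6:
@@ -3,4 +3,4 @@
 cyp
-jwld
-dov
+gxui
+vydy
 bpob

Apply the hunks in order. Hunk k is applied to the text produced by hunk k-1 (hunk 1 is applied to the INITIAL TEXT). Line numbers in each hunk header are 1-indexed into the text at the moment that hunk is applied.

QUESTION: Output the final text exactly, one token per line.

Answer: oolc
csi
cyp
gxui
vydy
bpob
jkyi
vgr

Derivation:
Hunk 1: at line 1 remove [pqsr,pjqz] add [csi] -> 9 lines: oolc csi qyg cserj zcm botg ucv jkyi vgr
Hunk 2: at line 1 remove [qyg] add [iykl] -> 9 lines: oolc csi iykl cserj zcm botg ucv jkyi vgr
Hunk 3: at line 4 remove [zcm,botg,ucv] add [iur,ixdi] -> 8 lines: oolc csi iykl cserj iur ixdi jkyi vgr
Hunk 4: at line 1 remove [iykl,cserj,iur] add [cyp,kti] -> 7 lines: oolc csi cyp kti ixdi jkyi vgr
Hunk 5: at line 2 remove [kti,ixdi] add [jwld,dov,bpob] -> 8 lines: oolc csi cyp jwld dov bpob jkyi vgr
Hunk 6: at line 3 remove [jwld,dov] add [gxui,vydy] -> 8 lines: oolc csi cyp gxui vydy bpob jkyi vgr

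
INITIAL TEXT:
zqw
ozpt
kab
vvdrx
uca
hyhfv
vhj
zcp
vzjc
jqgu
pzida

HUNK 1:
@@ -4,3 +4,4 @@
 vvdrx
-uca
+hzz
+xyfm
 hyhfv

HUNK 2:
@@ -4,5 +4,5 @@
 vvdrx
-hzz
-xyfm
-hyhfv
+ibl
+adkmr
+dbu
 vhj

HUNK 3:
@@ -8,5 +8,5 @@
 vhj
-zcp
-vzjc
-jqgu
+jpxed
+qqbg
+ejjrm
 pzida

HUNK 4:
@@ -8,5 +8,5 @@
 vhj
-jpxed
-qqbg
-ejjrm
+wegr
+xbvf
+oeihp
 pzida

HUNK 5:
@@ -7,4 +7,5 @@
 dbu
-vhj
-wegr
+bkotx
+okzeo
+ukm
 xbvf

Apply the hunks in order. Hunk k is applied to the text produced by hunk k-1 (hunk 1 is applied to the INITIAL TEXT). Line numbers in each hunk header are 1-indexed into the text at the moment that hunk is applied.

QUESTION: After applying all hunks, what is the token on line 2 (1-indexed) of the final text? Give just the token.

Answer: ozpt

Derivation:
Hunk 1: at line 4 remove [uca] add [hzz,xyfm] -> 12 lines: zqw ozpt kab vvdrx hzz xyfm hyhfv vhj zcp vzjc jqgu pzida
Hunk 2: at line 4 remove [hzz,xyfm,hyhfv] add [ibl,adkmr,dbu] -> 12 lines: zqw ozpt kab vvdrx ibl adkmr dbu vhj zcp vzjc jqgu pzida
Hunk 3: at line 8 remove [zcp,vzjc,jqgu] add [jpxed,qqbg,ejjrm] -> 12 lines: zqw ozpt kab vvdrx ibl adkmr dbu vhj jpxed qqbg ejjrm pzida
Hunk 4: at line 8 remove [jpxed,qqbg,ejjrm] add [wegr,xbvf,oeihp] -> 12 lines: zqw ozpt kab vvdrx ibl adkmr dbu vhj wegr xbvf oeihp pzida
Hunk 5: at line 7 remove [vhj,wegr] add [bkotx,okzeo,ukm] -> 13 lines: zqw ozpt kab vvdrx ibl adkmr dbu bkotx okzeo ukm xbvf oeihp pzida
Final line 2: ozpt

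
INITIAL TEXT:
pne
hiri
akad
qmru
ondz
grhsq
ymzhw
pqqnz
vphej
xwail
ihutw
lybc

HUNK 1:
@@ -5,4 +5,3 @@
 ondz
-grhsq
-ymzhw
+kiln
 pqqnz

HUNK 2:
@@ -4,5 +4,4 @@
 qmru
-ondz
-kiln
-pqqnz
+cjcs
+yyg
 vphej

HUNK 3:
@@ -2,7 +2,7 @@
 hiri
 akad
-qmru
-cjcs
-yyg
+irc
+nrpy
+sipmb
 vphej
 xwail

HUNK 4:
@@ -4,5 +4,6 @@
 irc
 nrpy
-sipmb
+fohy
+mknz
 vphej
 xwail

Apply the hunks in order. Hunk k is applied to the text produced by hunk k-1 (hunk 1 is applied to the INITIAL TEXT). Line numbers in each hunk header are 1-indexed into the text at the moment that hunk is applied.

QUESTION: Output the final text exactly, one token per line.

Hunk 1: at line 5 remove [grhsq,ymzhw] add [kiln] -> 11 lines: pne hiri akad qmru ondz kiln pqqnz vphej xwail ihutw lybc
Hunk 2: at line 4 remove [ondz,kiln,pqqnz] add [cjcs,yyg] -> 10 lines: pne hiri akad qmru cjcs yyg vphej xwail ihutw lybc
Hunk 3: at line 2 remove [qmru,cjcs,yyg] add [irc,nrpy,sipmb] -> 10 lines: pne hiri akad irc nrpy sipmb vphej xwail ihutw lybc
Hunk 4: at line 4 remove [sipmb] add [fohy,mknz] -> 11 lines: pne hiri akad irc nrpy fohy mknz vphej xwail ihutw lybc

Answer: pne
hiri
akad
irc
nrpy
fohy
mknz
vphej
xwail
ihutw
lybc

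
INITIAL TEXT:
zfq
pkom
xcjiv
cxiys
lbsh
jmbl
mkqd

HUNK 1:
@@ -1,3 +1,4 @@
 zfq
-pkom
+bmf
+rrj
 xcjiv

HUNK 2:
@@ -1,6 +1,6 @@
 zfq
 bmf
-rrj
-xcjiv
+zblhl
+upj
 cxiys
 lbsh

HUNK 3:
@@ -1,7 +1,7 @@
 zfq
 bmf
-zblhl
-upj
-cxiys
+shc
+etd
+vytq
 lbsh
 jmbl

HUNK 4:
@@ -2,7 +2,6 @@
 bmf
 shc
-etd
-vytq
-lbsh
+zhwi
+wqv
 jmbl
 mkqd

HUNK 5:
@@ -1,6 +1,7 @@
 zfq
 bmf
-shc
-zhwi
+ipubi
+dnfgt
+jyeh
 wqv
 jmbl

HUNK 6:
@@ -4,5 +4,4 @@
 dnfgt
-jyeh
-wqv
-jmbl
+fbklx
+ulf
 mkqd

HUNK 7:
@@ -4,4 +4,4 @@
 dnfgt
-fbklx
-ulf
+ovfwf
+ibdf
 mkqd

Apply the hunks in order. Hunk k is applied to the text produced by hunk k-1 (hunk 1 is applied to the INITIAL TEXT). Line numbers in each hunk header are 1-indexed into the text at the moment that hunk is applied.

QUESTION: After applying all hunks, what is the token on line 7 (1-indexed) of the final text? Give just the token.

Answer: mkqd

Derivation:
Hunk 1: at line 1 remove [pkom] add [bmf,rrj] -> 8 lines: zfq bmf rrj xcjiv cxiys lbsh jmbl mkqd
Hunk 2: at line 1 remove [rrj,xcjiv] add [zblhl,upj] -> 8 lines: zfq bmf zblhl upj cxiys lbsh jmbl mkqd
Hunk 3: at line 1 remove [zblhl,upj,cxiys] add [shc,etd,vytq] -> 8 lines: zfq bmf shc etd vytq lbsh jmbl mkqd
Hunk 4: at line 2 remove [etd,vytq,lbsh] add [zhwi,wqv] -> 7 lines: zfq bmf shc zhwi wqv jmbl mkqd
Hunk 5: at line 1 remove [shc,zhwi] add [ipubi,dnfgt,jyeh] -> 8 lines: zfq bmf ipubi dnfgt jyeh wqv jmbl mkqd
Hunk 6: at line 4 remove [jyeh,wqv,jmbl] add [fbklx,ulf] -> 7 lines: zfq bmf ipubi dnfgt fbklx ulf mkqd
Hunk 7: at line 4 remove [fbklx,ulf] add [ovfwf,ibdf] -> 7 lines: zfq bmf ipubi dnfgt ovfwf ibdf mkqd
Final line 7: mkqd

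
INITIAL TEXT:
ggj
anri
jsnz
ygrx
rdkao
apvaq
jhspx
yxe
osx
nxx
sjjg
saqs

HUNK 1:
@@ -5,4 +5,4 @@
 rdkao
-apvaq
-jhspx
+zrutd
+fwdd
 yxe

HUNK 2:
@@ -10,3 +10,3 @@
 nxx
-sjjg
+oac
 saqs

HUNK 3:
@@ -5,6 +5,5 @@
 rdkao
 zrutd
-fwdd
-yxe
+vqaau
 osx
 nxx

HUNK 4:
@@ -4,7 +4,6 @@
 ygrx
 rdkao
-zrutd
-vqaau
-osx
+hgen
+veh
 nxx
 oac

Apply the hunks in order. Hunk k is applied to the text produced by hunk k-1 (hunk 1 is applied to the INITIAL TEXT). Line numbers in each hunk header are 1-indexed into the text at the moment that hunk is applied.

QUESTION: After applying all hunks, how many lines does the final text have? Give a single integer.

Hunk 1: at line 5 remove [apvaq,jhspx] add [zrutd,fwdd] -> 12 lines: ggj anri jsnz ygrx rdkao zrutd fwdd yxe osx nxx sjjg saqs
Hunk 2: at line 10 remove [sjjg] add [oac] -> 12 lines: ggj anri jsnz ygrx rdkao zrutd fwdd yxe osx nxx oac saqs
Hunk 3: at line 5 remove [fwdd,yxe] add [vqaau] -> 11 lines: ggj anri jsnz ygrx rdkao zrutd vqaau osx nxx oac saqs
Hunk 4: at line 4 remove [zrutd,vqaau,osx] add [hgen,veh] -> 10 lines: ggj anri jsnz ygrx rdkao hgen veh nxx oac saqs
Final line count: 10

Answer: 10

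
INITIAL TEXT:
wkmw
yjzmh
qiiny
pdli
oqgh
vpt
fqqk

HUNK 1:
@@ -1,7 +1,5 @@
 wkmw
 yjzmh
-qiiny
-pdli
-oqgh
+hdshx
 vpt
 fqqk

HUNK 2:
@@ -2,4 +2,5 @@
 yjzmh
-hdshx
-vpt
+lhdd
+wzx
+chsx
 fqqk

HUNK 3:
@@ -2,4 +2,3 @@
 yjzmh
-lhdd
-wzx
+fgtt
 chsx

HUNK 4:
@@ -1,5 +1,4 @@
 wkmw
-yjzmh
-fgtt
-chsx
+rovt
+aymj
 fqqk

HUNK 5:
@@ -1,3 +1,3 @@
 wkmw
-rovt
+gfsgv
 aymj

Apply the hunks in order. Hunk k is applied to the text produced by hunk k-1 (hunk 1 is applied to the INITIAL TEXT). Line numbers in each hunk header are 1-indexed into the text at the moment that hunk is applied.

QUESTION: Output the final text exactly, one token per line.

Answer: wkmw
gfsgv
aymj
fqqk

Derivation:
Hunk 1: at line 1 remove [qiiny,pdli,oqgh] add [hdshx] -> 5 lines: wkmw yjzmh hdshx vpt fqqk
Hunk 2: at line 2 remove [hdshx,vpt] add [lhdd,wzx,chsx] -> 6 lines: wkmw yjzmh lhdd wzx chsx fqqk
Hunk 3: at line 2 remove [lhdd,wzx] add [fgtt] -> 5 lines: wkmw yjzmh fgtt chsx fqqk
Hunk 4: at line 1 remove [yjzmh,fgtt,chsx] add [rovt,aymj] -> 4 lines: wkmw rovt aymj fqqk
Hunk 5: at line 1 remove [rovt] add [gfsgv] -> 4 lines: wkmw gfsgv aymj fqqk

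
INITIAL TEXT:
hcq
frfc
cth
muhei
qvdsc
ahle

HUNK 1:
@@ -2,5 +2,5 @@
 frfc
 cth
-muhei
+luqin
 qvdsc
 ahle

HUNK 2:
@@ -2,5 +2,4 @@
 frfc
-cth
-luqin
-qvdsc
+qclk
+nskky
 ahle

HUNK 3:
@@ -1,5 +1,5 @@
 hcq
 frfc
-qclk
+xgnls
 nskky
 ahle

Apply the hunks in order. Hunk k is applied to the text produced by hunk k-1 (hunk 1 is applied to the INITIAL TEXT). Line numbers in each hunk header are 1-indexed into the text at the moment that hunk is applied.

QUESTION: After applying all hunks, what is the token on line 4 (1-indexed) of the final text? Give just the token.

Hunk 1: at line 2 remove [muhei] add [luqin] -> 6 lines: hcq frfc cth luqin qvdsc ahle
Hunk 2: at line 2 remove [cth,luqin,qvdsc] add [qclk,nskky] -> 5 lines: hcq frfc qclk nskky ahle
Hunk 3: at line 1 remove [qclk] add [xgnls] -> 5 lines: hcq frfc xgnls nskky ahle
Final line 4: nskky

Answer: nskky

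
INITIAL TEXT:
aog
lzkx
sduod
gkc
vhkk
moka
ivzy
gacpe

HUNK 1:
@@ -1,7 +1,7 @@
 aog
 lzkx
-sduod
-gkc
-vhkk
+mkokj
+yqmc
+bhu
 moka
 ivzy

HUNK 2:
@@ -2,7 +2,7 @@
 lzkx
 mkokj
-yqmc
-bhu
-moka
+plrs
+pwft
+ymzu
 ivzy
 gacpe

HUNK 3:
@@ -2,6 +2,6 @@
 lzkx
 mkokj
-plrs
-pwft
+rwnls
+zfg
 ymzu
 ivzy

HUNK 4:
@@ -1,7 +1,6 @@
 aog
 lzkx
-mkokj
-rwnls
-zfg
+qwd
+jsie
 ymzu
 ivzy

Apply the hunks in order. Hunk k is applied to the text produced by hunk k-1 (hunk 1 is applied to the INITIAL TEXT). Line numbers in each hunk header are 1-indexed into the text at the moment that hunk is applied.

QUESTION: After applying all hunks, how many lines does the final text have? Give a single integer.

Hunk 1: at line 1 remove [sduod,gkc,vhkk] add [mkokj,yqmc,bhu] -> 8 lines: aog lzkx mkokj yqmc bhu moka ivzy gacpe
Hunk 2: at line 2 remove [yqmc,bhu,moka] add [plrs,pwft,ymzu] -> 8 lines: aog lzkx mkokj plrs pwft ymzu ivzy gacpe
Hunk 3: at line 2 remove [plrs,pwft] add [rwnls,zfg] -> 8 lines: aog lzkx mkokj rwnls zfg ymzu ivzy gacpe
Hunk 4: at line 1 remove [mkokj,rwnls,zfg] add [qwd,jsie] -> 7 lines: aog lzkx qwd jsie ymzu ivzy gacpe
Final line count: 7

Answer: 7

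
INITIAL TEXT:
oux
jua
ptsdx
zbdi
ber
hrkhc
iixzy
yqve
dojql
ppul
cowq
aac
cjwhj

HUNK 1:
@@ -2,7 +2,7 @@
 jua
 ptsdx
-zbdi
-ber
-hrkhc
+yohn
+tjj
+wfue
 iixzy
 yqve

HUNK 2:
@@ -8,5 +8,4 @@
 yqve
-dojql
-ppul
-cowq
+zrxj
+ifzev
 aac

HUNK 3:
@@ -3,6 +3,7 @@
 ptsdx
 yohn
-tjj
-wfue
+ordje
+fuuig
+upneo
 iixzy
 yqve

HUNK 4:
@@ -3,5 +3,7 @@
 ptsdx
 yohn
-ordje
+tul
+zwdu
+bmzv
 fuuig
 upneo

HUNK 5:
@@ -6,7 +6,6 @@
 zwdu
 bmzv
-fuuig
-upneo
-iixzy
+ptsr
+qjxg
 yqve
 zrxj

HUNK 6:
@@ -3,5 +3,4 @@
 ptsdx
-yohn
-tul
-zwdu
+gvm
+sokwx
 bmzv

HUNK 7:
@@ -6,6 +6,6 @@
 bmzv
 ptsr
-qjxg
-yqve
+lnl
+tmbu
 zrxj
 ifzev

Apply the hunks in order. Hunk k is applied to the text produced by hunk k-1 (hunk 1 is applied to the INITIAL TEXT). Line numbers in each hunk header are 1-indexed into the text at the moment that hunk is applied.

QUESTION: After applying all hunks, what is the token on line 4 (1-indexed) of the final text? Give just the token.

Hunk 1: at line 2 remove [zbdi,ber,hrkhc] add [yohn,tjj,wfue] -> 13 lines: oux jua ptsdx yohn tjj wfue iixzy yqve dojql ppul cowq aac cjwhj
Hunk 2: at line 8 remove [dojql,ppul,cowq] add [zrxj,ifzev] -> 12 lines: oux jua ptsdx yohn tjj wfue iixzy yqve zrxj ifzev aac cjwhj
Hunk 3: at line 3 remove [tjj,wfue] add [ordje,fuuig,upneo] -> 13 lines: oux jua ptsdx yohn ordje fuuig upneo iixzy yqve zrxj ifzev aac cjwhj
Hunk 4: at line 3 remove [ordje] add [tul,zwdu,bmzv] -> 15 lines: oux jua ptsdx yohn tul zwdu bmzv fuuig upneo iixzy yqve zrxj ifzev aac cjwhj
Hunk 5: at line 6 remove [fuuig,upneo,iixzy] add [ptsr,qjxg] -> 14 lines: oux jua ptsdx yohn tul zwdu bmzv ptsr qjxg yqve zrxj ifzev aac cjwhj
Hunk 6: at line 3 remove [yohn,tul,zwdu] add [gvm,sokwx] -> 13 lines: oux jua ptsdx gvm sokwx bmzv ptsr qjxg yqve zrxj ifzev aac cjwhj
Hunk 7: at line 6 remove [qjxg,yqve] add [lnl,tmbu] -> 13 lines: oux jua ptsdx gvm sokwx bmzv ptsr lnl tmbu zrxj ifzev aac cjwhj
Final line 4: gvm

Answer: gvm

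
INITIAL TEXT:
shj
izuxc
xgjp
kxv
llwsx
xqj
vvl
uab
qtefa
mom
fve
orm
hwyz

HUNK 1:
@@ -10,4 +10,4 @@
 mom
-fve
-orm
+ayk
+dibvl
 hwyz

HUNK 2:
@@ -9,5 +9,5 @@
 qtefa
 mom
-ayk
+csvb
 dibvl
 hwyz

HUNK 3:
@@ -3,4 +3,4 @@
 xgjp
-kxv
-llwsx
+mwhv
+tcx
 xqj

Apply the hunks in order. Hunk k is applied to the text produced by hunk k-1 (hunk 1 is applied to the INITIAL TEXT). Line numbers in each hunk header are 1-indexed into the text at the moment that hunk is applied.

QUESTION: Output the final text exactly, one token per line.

Hunk 1: at line 10 remove [fve,orm] add [ayk,dibvl] -> 13 lines: shj izuxc xgjp kxv llwsx xqj vvl uab qtefa mom ayk dibvl hwyz
Hunk 2: at line 9 remove [ayk] add [csvb] -> 13 lines: shj izuxc xgjp kxv llwsx xqj vvl uab qtefa mom csvb dibvl hwyz
Hunk 3: at line 3 remove [kxv,llwsx] add [mwhv,tcx] -> 13 lines: shj izuxc xgjp mwhv tcx xqj vvl uab qtefa mom csvb dibvl hwyz

Answer: shj
izuxc
xgjp
mwhv
tcx
xqj
vvl
uab
qtefa
mom
csvb
dibvl
hwyz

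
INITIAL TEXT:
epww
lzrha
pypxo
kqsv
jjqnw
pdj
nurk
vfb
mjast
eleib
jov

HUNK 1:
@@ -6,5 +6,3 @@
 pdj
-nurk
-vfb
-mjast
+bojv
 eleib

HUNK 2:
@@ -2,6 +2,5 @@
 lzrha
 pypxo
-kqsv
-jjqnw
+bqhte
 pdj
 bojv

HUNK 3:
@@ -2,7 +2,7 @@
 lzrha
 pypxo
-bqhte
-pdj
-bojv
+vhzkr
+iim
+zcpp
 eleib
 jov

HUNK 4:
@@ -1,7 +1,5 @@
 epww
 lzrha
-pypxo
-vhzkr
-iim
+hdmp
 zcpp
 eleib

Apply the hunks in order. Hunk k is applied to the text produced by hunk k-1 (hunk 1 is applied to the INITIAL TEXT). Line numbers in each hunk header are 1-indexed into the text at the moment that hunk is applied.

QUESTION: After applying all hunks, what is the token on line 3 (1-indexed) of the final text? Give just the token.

Answer: hdmp

Derivation:
Hunk 1: at line 6 remove [nurk,vfb,mjast] add [bojv] -> 9 lines: epww lzrha pypxo kqsv jjqnw pdj bojv eleib jov
Hunk 2: at line 2 remove [kqsv,jjqnw] add [bqhte] -> 8 lines: epww lzrha pypxo bqhte pdj bojv eleib jov
Hunk 3: at line 2 remove [bqhte,pdj,bojv] add [vhzkr,iim,zcpp] -> 8 lines: epww lzrha pypxo vhzkr iim zcpp eleib jov
Hunk 4: at line 1 remove [pypxo,vhzkr,iim] add [hdmp] -> 6 lines: epww lzrha hdmp zcpp eleib jov
Final line 3: hdmp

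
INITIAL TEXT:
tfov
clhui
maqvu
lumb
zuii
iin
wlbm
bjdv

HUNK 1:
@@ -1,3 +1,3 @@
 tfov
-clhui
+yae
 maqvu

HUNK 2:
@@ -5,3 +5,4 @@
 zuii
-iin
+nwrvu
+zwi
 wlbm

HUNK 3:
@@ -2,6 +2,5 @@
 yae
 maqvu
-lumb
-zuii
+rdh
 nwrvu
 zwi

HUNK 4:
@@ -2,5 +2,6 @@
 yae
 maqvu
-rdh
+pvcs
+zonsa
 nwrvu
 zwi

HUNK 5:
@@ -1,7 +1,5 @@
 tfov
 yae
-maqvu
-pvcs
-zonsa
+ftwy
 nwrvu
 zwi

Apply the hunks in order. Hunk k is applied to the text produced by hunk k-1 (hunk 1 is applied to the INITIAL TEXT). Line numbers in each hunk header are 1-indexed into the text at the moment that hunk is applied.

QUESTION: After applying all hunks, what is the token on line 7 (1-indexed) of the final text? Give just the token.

Answer: bjdv

Derivation:
Hunk 1: at line 1 remove [clhui] add [yae] -> 8 lines: tfov yae maqvu lumb zuii iin wlbm bjdv
Hunk 2: at line 5 remove [iin] add [nwrvu,zwi] -> 9 lines: tfov yae maqvu lumb zuii nwrvu zwi wlbm bjdv
Hunk 3: at line 2 remove [lumb,zuii] add [rdh] -> 8 lines: tfov yae maqvu rdh nwrvu zwi wlbm bjdv
Hunk 4: at line 2 remove [rdh] add [pvcs,zonsa] -> 9 lines: tfov yae maqvu pvcs zonsa nwrvu zwi wlbm bjdv
Hunk 5: at line 1 remove [maqvu,pvcs,zonsa] add [ftwy] -> 7 lines: tfov yae ftwy nwrvu zwi wlbm bjdv
Final line 7: bjdv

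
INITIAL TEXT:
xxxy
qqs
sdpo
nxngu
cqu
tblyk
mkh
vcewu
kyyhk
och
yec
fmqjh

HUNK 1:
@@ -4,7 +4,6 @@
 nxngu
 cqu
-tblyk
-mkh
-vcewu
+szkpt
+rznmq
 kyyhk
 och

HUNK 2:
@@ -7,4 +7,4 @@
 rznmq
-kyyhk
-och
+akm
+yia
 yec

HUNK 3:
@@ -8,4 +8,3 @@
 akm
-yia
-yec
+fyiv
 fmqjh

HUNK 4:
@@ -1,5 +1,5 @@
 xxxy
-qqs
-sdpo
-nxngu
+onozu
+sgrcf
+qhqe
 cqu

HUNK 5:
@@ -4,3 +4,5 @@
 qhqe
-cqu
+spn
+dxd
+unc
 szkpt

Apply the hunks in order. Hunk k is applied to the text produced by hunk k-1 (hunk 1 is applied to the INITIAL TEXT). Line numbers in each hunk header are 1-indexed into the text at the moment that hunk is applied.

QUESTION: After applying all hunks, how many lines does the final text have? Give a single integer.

Answer: 12

Derivation:
Hunk 1: at line 4 remove [tblyk,mkh,vcewu] add [szkpt,rznmq] -> 11 lines: xxxy qqs sdpo nxngu cqu szkpt rznmq kyyhk och yec fmqjh
Hunk 2: at line 7 remove [kyyhk,och] add [akm,yia] -> 11 lines: xxxy qqs sdpo nxngu cqu szkpt rznmq akm yia yec fmqjh
Hunk 3: at line 8 remove [yia,yec] add [fyiv] -> 10 lines: xxxy qqs sdpo nxngu cqu szkpt rznmq akm fyiv fmqjh
Hunk 4: at line 1 remove [qqs,sdpo,nxngu] add [onozu,sgrcf,qhqe] -> 10 lines: xxxy onozu sgrcf qhqe cqu szkpt rznmq akm fyiv fmqjh
Hunk 5: at line 4 remove [cqu] add [spn,dxd,unc] -> 12 lines: xxxy onozu sgrcf qhqe spn dxd unc szkpt rznmq akm fyiv fmqjh
Final line count: 12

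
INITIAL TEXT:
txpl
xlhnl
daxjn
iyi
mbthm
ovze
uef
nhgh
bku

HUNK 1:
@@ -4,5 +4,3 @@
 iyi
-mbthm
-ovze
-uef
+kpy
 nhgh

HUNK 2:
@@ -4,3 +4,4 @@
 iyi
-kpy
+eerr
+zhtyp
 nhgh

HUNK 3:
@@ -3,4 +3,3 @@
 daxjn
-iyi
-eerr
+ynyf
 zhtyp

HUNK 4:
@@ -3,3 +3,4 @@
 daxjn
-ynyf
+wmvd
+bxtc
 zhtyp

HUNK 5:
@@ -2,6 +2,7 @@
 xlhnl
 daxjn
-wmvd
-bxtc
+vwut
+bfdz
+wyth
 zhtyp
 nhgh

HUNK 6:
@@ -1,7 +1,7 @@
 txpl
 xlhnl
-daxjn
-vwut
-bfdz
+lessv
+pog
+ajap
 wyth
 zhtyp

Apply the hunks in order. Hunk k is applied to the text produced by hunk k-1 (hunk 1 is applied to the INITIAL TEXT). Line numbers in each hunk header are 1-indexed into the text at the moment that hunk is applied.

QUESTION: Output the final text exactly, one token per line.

Answer: txpl
xlhnl
lessv
pog
ajap
wyth
zhtyp
nhgh
bku

Derivation:
Hunk 1: at line 4 remove [mbthm,ovze,uef] add [kpy] -> 7 lines: txpl xlhnl daxjn iyi kpy nhgh bku
Hunk 2: at line 4 remove [kpy] add [eerr,zhtyp] -> 8 lines: txpl xlhnl daxjn iyi eerr zhtyp nhgh bku
Hunk 3: at line 3 remove [iyi,eerr] add [ynyf] -> 7 lines: txpl xlhnl daxjn ynyf zhtyp nhgh bku
Hunk 4: at line 3 remove [ynyf] add [wmvd,bxtc] -> 8 lines: txpl xlhnl daxjn wmvd bxtc zhtyp nhgh bku
Hunk 5: at line 2 remove [wmvd,bxtc] add [vwut,bfdz,wyth] -> 9 lines: txpl xlhnl daxjn vwut bfdz wyth zhtyp nhgh bku
Hunk 6: at line 1 remove [daxjn,vwut,bfdz] add [lessv,pog,ajap] -> 9 lines: txpl xlhnl lessv pog ajap wyth zhtyp nhgh bku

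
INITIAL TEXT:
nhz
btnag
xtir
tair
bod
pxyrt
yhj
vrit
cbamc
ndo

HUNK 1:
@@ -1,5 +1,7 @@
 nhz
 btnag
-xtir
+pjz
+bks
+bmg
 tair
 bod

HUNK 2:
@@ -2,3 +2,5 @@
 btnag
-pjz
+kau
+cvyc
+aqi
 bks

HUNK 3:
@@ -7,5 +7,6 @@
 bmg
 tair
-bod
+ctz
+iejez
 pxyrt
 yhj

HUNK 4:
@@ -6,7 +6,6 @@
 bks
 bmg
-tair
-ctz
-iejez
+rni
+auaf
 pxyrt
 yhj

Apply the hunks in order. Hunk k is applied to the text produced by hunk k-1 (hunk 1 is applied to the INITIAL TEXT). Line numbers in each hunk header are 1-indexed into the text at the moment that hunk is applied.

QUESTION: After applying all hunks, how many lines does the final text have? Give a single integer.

Hunk 1: at line 1 remove [xtir] add [pjz,bks,bmg] -> 12 lines: nhz btnag pjz bks bmg tair bod pxyrt yhj vrit cbamc ndo
Hunk 2: at line 2 remove [pjz] add [kau,cvyc,aqi] -> 14 lines: nhz btnag kau cvyc aqi bks bmg tair bod pxyrt yhj vrit cbamc ndo
Hunk 3: at line 7 remove [bod] add [ctz,iejez] -> 15 lines: nhz btnag kau cvyc aqi bks bmg tair ctz iejez pxyrt yhj vrit cbamc ndo
Hunk 4: at line 6 remove [tair,ctz,iejez] add [rni,auaf] -> 14 lines: nhz btnag kau cvyc aqi bks bmg rni auaf pxyrt yhj vrit cbamc ndo
Final line count: 14

Answer: 14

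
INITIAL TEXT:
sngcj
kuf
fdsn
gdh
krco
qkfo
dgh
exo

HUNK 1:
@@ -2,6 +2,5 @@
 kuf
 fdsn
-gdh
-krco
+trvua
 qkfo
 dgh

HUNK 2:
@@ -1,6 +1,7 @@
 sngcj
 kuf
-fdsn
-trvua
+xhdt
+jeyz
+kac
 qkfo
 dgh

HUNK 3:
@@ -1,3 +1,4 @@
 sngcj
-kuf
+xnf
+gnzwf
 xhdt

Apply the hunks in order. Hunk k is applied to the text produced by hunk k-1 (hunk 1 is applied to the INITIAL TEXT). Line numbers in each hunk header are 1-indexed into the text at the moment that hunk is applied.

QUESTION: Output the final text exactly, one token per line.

Hunk 1: at line 2 remove [gdh,krco] add [trvua] -> 7 lines: sngcj kuf fdsn trvua qkfo dgh exo
Hunk 2: at line 1 remove [fdsn,trvua] add [xhdt,jeyz,kac] -> 8 lines: sngcj kuf xhdt jeyz kac qkfo dgh exo
Hunk 3: at line 1 remove [kuf] add [xnf,gnzwf] -> 9 lines: sngcj xnf gnzwf xhdt jeyz kac qkfo dgh exo

Answer: sngcj
xnf
gnzwf
xhdt
jeyz
kac
qkfo
dgh
exo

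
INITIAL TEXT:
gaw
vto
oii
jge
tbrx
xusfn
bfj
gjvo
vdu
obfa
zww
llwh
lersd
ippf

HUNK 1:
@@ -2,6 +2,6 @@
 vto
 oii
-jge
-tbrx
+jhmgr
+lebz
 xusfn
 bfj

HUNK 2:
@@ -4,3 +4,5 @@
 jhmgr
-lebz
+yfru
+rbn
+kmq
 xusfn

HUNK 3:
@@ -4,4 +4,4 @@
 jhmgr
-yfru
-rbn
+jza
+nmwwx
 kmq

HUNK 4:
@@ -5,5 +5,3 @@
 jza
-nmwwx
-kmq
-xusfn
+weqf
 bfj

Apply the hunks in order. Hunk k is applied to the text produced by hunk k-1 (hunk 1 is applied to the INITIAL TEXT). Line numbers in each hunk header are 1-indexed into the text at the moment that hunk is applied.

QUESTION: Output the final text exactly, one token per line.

Answer: gaw
vto
oii
jhmgr
jza
weqf
bfj
gjvo
vdu
obfa
zww
llwh
lersd
ippf

Derivation:
Hunk 1: at line 2 remove [jge,tbrx] add [jhmgr,lebz] -> 14 lines: gaw vto oii jhmgr lebz xusfn bfj gjvo vdu obfa zww llwh lersd ippf
Hunk 2: at line 4 remove [lebz] add [yfru,rbn,kmq] -> 16 lines: gaw vto oii jhmgr yfru rbn kmq xusfn bfj gjvo vdu obfa zww llwh lersd ippf
Hunk 3: at line 4 remove [yfru,rbn] add [jza,nmwwx] -> 16 lines: gaw vto oii jhmgr jza nmwwx kmq xusfn bfj gjvo vdu obfa zww llwh lersd ippf
Hunk 4: at line 5 remove [nmwwx,kmq,xusfn] add [weqf] -> 14 lines: gaw vto oii jhmgr jza weqf bfj gjvo vdu obfa zww llwh lersd ippf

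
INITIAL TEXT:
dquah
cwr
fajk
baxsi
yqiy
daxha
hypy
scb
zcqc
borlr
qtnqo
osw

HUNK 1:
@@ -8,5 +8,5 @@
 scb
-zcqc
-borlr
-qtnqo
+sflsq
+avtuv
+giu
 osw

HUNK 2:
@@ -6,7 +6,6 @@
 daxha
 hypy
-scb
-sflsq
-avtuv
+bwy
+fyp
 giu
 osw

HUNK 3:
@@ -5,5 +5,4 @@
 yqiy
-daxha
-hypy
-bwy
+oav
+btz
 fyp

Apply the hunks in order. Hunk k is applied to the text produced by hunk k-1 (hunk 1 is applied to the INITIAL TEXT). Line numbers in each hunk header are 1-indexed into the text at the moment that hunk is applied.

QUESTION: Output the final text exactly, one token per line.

Answer: dquah
cwr
fajk
baxsi
yqiy
oav
btz
fyp
giu
osw

Derivation:
Hunk 1: at line 8 remove [zcqc,borlr,qtnqo] add [sflsq,avtuv,giu] -> 12 lines: dquah cwr fajk baxsi yqiy daxha hypy scb sflsq avtuv giu osw
Hunk 2: at line 6 remove [scb,sflsq,avtuv] add [bwy,fyp] -> 11 lines: dquah cwr fajk baxsi yqiy daxha hypy bwy fyp giu osw
Hunk 3: at line 5 remove [daxha,hypy,bwy] add [oav,btz] -> 10 lines: dquah cwr fajk baxsi yqiy oav btz fyp giu osw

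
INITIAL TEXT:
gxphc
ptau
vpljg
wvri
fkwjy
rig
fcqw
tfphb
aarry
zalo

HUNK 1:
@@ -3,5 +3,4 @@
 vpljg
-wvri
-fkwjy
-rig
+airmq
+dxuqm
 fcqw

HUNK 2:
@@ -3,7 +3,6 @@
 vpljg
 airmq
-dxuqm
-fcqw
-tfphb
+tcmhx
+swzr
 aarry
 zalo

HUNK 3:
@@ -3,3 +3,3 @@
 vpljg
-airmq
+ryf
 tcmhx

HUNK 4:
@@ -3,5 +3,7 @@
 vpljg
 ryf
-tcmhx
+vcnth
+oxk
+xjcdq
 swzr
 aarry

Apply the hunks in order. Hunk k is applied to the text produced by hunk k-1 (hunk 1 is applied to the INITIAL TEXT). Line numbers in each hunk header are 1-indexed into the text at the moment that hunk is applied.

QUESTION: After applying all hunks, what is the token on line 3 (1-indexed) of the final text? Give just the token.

Answer: vpljg

Derivation:
Hunk 1: at line 3 remove [wvri,fkwjy,rig] add [airmq,dxuqm] -> 9 lines: gxphc ptau vpljg airmq dxuqm fcqw tfphb aarry zalo
Hunk 2: at line 3 remove [dxuqm,fcqw,tfphb] add [tcmhx,swzr] -> 8 lines: gxphc ptau vpljg airmq tcmhx swzr aarry zalo
Hunk 3: at line 3 remove [airmq] add [ryf] -> 8 lines: gxphc ptau vpljg ryf tcmhx swzr aarry zalo
Hunk 4: at line 3 remove [tcmhx] add [vcnth,oxk,xjcdq] -> 10 lines: gxphc ptau vpljg ryf vcnth oxk xjcdq swzr aarry zalo
Final line 3: vpljg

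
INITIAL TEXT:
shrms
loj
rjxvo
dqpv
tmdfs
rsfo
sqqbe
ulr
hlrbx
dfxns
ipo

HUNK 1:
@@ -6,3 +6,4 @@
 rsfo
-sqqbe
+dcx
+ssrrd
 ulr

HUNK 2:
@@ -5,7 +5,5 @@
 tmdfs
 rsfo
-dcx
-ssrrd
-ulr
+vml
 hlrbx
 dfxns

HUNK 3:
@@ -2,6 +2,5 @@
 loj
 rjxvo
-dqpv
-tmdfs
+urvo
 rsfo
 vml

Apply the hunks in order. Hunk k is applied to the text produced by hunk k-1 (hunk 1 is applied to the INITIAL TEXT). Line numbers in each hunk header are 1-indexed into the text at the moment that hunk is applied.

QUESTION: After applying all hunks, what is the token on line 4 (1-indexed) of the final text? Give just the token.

Answer: urvo

Derivation:
Hunk 1: at line 6 remove [sqqbe] add [dcx,ssrrd] -> 12 lines: shrms loj rjxvo dqpv tmdfs rsfo dcx ssrrd ulr hlrbx dfxns ipo
Hunk 2: at line 5 remove [dcx,ssrrd,ulr] add [vml] -> 10 lines: shrms loj rjxvo dqpv tmdfs rsfo vml hlrbx dfxns ipo
Hunk 3: at line 2 remove [dqpv,tmdfs] add [urvo] -> 9 lines: shrms loj rjxvo urvo rsfo vml hlrbx dfxns ipo
Final line 4: urvo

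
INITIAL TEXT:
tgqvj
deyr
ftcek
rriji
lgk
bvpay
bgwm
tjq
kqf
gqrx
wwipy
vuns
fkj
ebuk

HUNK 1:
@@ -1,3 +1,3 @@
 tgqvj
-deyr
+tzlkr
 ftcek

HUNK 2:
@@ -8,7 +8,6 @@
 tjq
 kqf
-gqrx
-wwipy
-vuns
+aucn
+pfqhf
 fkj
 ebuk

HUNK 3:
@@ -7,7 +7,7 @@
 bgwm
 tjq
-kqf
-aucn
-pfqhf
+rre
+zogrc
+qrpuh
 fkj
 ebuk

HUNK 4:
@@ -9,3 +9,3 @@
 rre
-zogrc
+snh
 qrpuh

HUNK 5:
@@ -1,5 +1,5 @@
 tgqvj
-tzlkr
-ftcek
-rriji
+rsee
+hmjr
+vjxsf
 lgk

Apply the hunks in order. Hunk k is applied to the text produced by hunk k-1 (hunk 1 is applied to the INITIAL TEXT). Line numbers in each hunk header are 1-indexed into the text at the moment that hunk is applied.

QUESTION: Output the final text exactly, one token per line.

Hunk 1: at line 1 remove [deyr] add [tzlkr] -> 14 lines: tgqvj tzlkr ftcek rriji lgk bvpay bgwm tjq kqf gqrx wwipy vuns fkj ebuk
Hunk 2: at line 8 remove [gqrx,wwipy,vuns] add [aucn,pfqhf] -> 13 lines: tgqvj tzlkr ftcek rriji lgk bvpay bgwm tjq kqf aucn pfqhf fkj ebuk
Hunk 3: at line 7 remove [kqf,aucn,pfqhf] add [rre,zogrc,qrpuh] -> 13 lines: tgqvj tzlkr ftcek rriji lgk bvpay bgwm tjq rre zogrc qrpuh fkj ebuk
Hunk 4: at line 9 remove [zogrc] add [snh] -> 13 lines: tgqvj tzlkr ftcek rriji lgk bvpay bgwm tjq rre snh qrpuh fkj ebuk
Hunk 5: at line 1 remove [tzlkr,ftcek,rriji] add [rsee,hmjr,vjxsf] -> 13 lines: tgqvj rsee hmjr vjxsf lgk bvpay bgwm tjq rre snh qrpuh fkj ebuk

Answer: tgqvj
rsee
hmjr
vjxsf
lgk
bvpay
bgwm
tjq
rre
snh
qrpuh
fkj
ebuk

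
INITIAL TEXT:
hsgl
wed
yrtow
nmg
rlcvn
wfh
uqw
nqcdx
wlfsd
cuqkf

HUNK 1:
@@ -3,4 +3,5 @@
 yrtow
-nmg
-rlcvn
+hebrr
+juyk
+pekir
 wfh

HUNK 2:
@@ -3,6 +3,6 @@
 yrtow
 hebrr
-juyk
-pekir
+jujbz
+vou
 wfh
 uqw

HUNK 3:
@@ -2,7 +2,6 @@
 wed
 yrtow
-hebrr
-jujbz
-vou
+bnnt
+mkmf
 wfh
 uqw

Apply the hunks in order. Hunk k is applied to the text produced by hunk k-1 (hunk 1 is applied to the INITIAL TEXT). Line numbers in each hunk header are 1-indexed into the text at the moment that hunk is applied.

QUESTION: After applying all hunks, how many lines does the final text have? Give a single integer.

Hunk 1: at line 3 remove [nmg,rlcvn] add [hebrr,juyk,pekir] -> 11 lines: hsgl wed yrtow hebrr juyk pekir wfh uqw nqcdx wlfsd cuqkf
Hunk 2: at line 3 remove [juyk,pekir] add [jujbz,vou] -> 11 lines: hsgl wed yrtow hebrr jujbz vou wfh uqw nqcdx wlfsd cuqkf
Hunk 3: at line 2 remove [hebrr,jujbz,vou] add [bnnt,mkmf] -> 10 lines: hsgl wed yrtow bnnt mkmf wfh uqw nqcdx wlfsd cuqkf
Final line count: 10

Answer: 10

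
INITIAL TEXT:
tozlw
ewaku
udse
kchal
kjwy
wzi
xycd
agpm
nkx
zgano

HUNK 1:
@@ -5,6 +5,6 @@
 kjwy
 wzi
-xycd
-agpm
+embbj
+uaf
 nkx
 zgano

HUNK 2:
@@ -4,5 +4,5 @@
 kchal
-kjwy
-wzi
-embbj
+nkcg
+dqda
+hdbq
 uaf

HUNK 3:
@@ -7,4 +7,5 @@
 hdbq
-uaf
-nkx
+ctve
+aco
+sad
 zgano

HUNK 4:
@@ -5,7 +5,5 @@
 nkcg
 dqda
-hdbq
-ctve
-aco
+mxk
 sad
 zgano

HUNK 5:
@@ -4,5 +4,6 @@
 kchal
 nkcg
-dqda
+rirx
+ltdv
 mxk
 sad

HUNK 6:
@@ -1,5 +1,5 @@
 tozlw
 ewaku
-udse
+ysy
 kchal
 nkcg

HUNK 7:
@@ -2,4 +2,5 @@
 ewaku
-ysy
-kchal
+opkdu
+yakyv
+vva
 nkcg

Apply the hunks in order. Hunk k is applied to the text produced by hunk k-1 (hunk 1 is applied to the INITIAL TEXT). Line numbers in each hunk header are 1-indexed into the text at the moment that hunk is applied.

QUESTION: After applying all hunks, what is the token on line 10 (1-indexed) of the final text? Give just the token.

Hunk 1: at line 5 remove [xycd,agpm] add [embbj,uaf] -> 10 lines: tozlw ewaku udse kchal kjwy wzi embbj uaf nkx zgano
Hunk 2: at line 4 remove [kjwy,wzi,embbj] add [nkcg,dqda,hdbq] -> 10 lines: tozlw ewaku udse kchal nkcg dqda hdbq uaf nkx zgano
Hunk 3: at line 7 remove [uaf,nkx] add [ctve,aco,sad] -> 11 lines: tozlw ewaku udse kchal nkcg dqda hdbq ctve aco sad zgano
Hunk 4: at line 5 remove [hdbq,ctve,aco] add [mxk] -> 9 lines: tozlw ewaku udse kchal nkcg dqda mxk sad zgano
Hunk 5: at line 4 remove [dqda] add [rirx,ltdv] -> 10 lines: tozlw ewaku udse kchal nkcg rirx ltdv mxk sad zgano
Hunk 6: at line 1 remove [udse] add [ysy] -> 10 lines: tozlw ewaku ysy kchal nkcg rirx ltdv mxk sad zgano
Hunk 7: at line 2 remove [ysy,kchal] add [opkdu,yakyv,vva] -> 11 lines: tozlw ewaku opkdu yakyv vva nkcg rirx ltdv mxk sad zgano
Final line 10: sad

Answer: sad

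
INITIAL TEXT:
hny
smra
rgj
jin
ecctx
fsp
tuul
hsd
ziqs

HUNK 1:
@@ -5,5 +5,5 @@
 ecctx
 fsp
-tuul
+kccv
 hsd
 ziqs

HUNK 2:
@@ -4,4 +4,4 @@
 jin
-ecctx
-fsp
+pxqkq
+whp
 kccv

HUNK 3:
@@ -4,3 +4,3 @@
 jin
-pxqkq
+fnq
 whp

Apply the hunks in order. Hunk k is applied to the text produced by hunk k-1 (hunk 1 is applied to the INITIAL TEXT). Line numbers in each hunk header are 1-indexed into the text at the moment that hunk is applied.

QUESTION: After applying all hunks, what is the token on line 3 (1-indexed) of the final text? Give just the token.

Answer: rgj

Derivation:
Hunk 1: at line 5 remove [tuul] add [kccv] -> 9 lines: hny smra rgj jin ecctx fsp kccv hsd ziqs
Hunk 2: at line 4 remove [ecctx,fsp] add [pxqkq,whp] -> 9 lines: hny smra rgj jin pxqkq whp kccv hsd ziqs
Hunk 3: at line 4 remove [pxqkq] add [fnq] -> 9 lines: hny smra rgj jin fnq whp kccv hsd ziqs
Final line 3: rgj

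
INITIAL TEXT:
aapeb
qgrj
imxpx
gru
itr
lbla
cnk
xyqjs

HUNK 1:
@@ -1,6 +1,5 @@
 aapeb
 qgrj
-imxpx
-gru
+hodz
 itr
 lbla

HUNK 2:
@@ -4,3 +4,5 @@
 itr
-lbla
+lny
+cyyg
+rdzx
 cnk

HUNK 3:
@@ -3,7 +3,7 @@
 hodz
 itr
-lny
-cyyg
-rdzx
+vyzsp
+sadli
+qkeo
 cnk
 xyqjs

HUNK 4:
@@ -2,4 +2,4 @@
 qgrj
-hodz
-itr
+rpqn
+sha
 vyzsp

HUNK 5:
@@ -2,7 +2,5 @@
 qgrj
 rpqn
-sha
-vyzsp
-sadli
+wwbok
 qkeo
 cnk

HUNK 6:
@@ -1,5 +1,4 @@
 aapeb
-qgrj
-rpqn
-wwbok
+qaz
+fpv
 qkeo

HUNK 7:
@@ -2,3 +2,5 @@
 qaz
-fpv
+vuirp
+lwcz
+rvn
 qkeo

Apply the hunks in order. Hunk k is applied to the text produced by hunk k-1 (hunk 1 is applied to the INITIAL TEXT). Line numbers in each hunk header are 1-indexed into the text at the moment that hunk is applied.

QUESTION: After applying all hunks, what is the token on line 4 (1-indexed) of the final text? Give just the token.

Answer: lwcz

Derivation:
Hunk 1: at line 1 remove [imxpx,gru] add [hodz] -> 7 lines: aapeb qgrj hodz itr lbla cnk xyqjs
Hunk 2: at line 4 remove [lbla] add [lny,cyyg,rdzx] -> 9 lines: aapeb qgrj hodz itr lny cyyg rdzx cnk xyqjs
Hunk 3: at line 3 remove [lny,cyyg,rdzx] add [vyzsp,sadli,qkeo] -> 9 lines: aapeb qgrj hodz itr vyzsp sadli qkeo cnk xyqjs
Hunk 4: at line 2 remove [hodz,itr] add [rpqn,sha] -> 9 lines: aapeb qgrj rpqn sha vyzsp sadli qkeo cnk xyqjs
Hunk 5: at line 2 remove [sha,vyzsp,sadli] add [wwbok] -> 7 lines: aapeb qgrj rpqn wwbok qkeo cnk xyqjs
Hunk 6: at line 1 remove [qgrj,rpqn,wwbok] add [qaz,fpv] -> 6 lines: aapeb qaz fpv qkeo cnk xyqjs
Hunk 7: at line 2 remove [fpv] add [vuirp,lwcz,rvn] -> 8 lines: aapeb qaz vuirp lwcz rvn qkeo cnk xyqjs
Final line 4: lwcz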